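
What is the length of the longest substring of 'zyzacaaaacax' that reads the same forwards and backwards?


Scanning 'zyzacaaaacax' for palindromic substrings.
Substring at positions 3-10: 'acaaaaca'.
Check: reverse('acaaaaca') = 'acaaaaca' -> palindrome confirmed.
Neighbouring characters ('z' / 'x') break symmetry, so it cannot extend further.
No longer palindromic substring exists; longest length = 8

8


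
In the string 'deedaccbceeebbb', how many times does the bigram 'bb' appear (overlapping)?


Scanning 'deedaccbceeebbb' for bigram 'bb':
  Position 0: 'de' -> no
  Position 1: 'ee' -> no
  Position 2: 'ed' -> no
  Position 3: 'da' -> no
  Position 4: 'ac' -> no
  Position 5: 'cc' -> no
  Position 6: 'cb' -> no
  Position 7: 'bc' -> no
  Position 8: 'ce' -> no
  Position 9: 'ee' -> no
  Position 10: 'ee' -> no
  Position 11: 'eb' -> no
  Position 12: 'bb' -> MATCH
  Position 13: 'bb' -> MATCH
Total matches: 2

2


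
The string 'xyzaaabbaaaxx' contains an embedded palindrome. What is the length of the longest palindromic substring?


Scanning 'xyzaaabbaaaxx' for palindromic substrings.
Substring at positions 3-10: 'aaabbaaa'.
Check: reverse('aaabbaaa') = 'aaabbaaa' -> palindrome confirmed.
Neighbouring characters ('z' / 'x') break symmetry, so it cannot extend further.
No longer palindromic substring exists; longest length = 8

8


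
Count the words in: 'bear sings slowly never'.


Counting words by splitting on spaces:
  Word 1: 'bear'
  Word 2: 'sings'
  Word 3: 'slowly'
  Word 4: 'never'
Total words: 4

4


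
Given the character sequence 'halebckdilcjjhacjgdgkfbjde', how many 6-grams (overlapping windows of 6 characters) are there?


String 'halebckdilcjjhacjgdgkfbjde' has length L = 26.
Number of overlapping n-grams = L - n + 1
Substituting: 26 - 6 + 1 = 21

21


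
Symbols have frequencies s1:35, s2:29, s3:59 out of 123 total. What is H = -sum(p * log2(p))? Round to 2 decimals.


Computing entropy H = -sum(p_i * log2(p_i)):
  s1: p = 35/123 = 0.2846, -p*log2(p) = 0.5160
  s2: p = 29/123 = 0.2358, -p*log2(p) = 0.4915
  s3: p = 59/123 = 0.4797, -p*log2(p) = 0.5084
H = sum of terms = 1.5159
Rounded to 2 decimals: 1.52

1.52


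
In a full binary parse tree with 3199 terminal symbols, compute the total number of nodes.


Leaf nodes (terminals): 3199
Internal nodes = n - 1 = 3199 - 1 = 3198
Total = leaves + internal = 3199 + 3198 = 6397

6397


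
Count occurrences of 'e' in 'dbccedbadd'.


Scanning 'dbccedbadd' for 'e':
  Position 4: 'e' -> MATCH (count: 1)
Total occurrences of 'e': 1

1


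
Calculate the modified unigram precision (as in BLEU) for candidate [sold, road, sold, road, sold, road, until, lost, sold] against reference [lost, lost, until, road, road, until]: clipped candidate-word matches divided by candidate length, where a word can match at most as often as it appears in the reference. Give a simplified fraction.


Reference word counts: {'lost': 2, 'road': 2, 'until': 2}
Checking each candidate word (with clipping):
  'sold' -> not in reference -> no match (matches: 0)
  'road' -> in reference (ref count 2, used 1/2) -> match (matches: 1)
  'sold' -> not in reference -> no match (matches: 1)
  'road' -> in reference (ref count 2, used 2/2) -> match (matches: 2)
  'sold' -> not in reference -> no match (matches: 2)
  'road' -> ref count 2 already used up (2/2) -> clipped, no match (matches: 2)
  'until' -> in reference (ref count 2, used 1/2) -> match (matches: 3)
  'lost' -> in reference (ref count 2, used 1/2) -> match (matches: 4)
  'sold' -> not in reference -> no match (matches: 4)
Clipped matches: 4, Candidate length: 9
Precision = 4/9

4/9


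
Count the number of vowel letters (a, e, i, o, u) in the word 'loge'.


Scanning each character of 'loge':
  Position 1: 'l' -> consonant (running count: 0)
  Position 2: 'o' -> vowel (running count: 1)
  Position 3: 'g' -> consonant (running count: 1)
  Position 4: 'e' -> vowel (running count: 2)
Total vowels: 2

2


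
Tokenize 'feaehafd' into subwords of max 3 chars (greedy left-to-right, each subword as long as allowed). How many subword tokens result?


'feaehafd' has 8 characters.
Chunking with max size 3:
  Chunk 1: 'fea' (positions 0-2)
  Chunk 2: 'eha' (positions 3-5)
  Chunk 3: 'fd' (positions 6-7)
Total chunks: ceil(8 / 3) = 3

3


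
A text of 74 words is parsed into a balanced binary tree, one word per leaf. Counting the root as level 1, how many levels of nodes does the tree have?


In a balanced binary tree with n leaves the deepest leaf is ceil(log2(n)) edges below the root,
so counting node levels inclusive of root and leaves gives ceil(log2(n)) + 1 levels.
log2(74) = 6.2095
ceil(6.2095) = 7
levels = 7 + 1 = 8

8


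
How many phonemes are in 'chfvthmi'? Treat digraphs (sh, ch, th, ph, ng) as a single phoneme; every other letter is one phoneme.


Parsing 'chfvthmi' greedily, digraphs first:
  'ch' -> digraph (1 consonant phoneme) (phonemes so far: 1)
  'f' -> consonant phoneme (phonemes so far: 2)
  'v' -> consonant phoneme (phonemes so far: 3)
  'th' -> digraph (1 consonant phoneme) (phonemes so far: 4)
  'm' -> consonant phoneme (phonemes so far: 5)
  'i' -> vowel phoneme (phonemes so far: 6)
Total phonemes: 6

6


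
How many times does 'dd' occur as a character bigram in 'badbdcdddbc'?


Scanning 'badbdcdddbc' for bigram 'dd':
  Position 0: 'ba' -> no
  Position 1: 'ad' -> no
  Position 2: 'db' -> no
  Position 3: 'bd' -> no
  Position 4: 'dc' -> no
  Position 5: 'cd' -> no
  Position 6: 'dd' -> MATCH
  Position 7: 'dd' -> MATCH
  Position 8: 'db' -> no
  Position 9: 'bc' -> no
Total matches: 2

2


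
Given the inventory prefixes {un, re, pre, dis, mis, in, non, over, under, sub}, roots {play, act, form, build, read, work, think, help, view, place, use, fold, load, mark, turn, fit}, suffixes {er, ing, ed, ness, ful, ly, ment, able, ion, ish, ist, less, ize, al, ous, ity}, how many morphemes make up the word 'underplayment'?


Segmenting 'underplayment' against the inventory:
  'under' -> prefix (morpheme 1)
  'play' -> root (morpheme 2)
  'ment' -> suffix (morpheme 3)
Total morphemes: 3

3


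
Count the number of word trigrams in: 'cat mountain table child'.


Word trigrams from [4] words:
  Trigram 1: (cat mountain table)
  Trigram 2: (mountain table child)
Total word trigrams: 4 - 2 = 2

2


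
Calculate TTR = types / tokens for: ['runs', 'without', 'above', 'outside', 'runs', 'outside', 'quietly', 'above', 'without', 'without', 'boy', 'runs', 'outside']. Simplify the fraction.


Tokens: 13
Unique types: ('above', 'boy', 'outside', 'quietly', 'runs', 'without') = 6
TTR = 6/13
Already in lowest terms.

6/13


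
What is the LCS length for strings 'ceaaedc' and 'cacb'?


DP table for LCS of 'ceaaedc' and 'cacb':
       c  a  c  b
    0  0  0  0  0
  c 0  1  1  1  1
  e 0  1  1  1  1
  a 0  1  2  2  2
  a 0  1  2  2  2
  e 0  1  2  2  2
  d 0  1  2  2  2
  c 0  1  2  3  3
LCS: 'cac'
LCS length = 3

3


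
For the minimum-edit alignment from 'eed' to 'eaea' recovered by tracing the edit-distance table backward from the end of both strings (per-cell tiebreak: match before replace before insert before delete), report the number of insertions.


Edit distance = 2. Backtracking from cell (3, 4) with preference match > replace > insert > delete,
then listing the resulting alignment 'eed' -> 'eaea' left to right:
  Step 1: keep 'e'
  Step 2: insert 'a' [insertion #1]
  Step 3: keep 'e'
  Step 4: replace d->a
Total insertions: 1

1


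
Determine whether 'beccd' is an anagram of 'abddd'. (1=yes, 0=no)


Sort characters of 'beccd': 'bccde'
Sort characters of 'abddd': 'abddd'
Sorted forms differ -> they are NOT anagrams
Result: 0

0


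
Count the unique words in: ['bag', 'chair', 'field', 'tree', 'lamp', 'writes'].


Listing all tokens and tracking unique types:
  Token 1: 'bag' -> NEW (unique so far: 1)
  Token 2: 'chair' -> NEW (unique so far: 2)
  Token 3: 'field' -> NEW (unique so far: 3)
  Token 4: 'tree' -> NEW (unique so far: 4)
  Token 5: 'lamp' -> NEW (unique so far: 5)
  Token 6: 'writes' -> NEW (unique so far: 6)
Unique types: ('bag', 'chair', 'field', 'lamp', 'tree', 'writes')
Vocabulary size: 6

6


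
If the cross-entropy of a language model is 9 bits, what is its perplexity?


Perplexity formula: PP = 2^H
H = 9
PP = 2^9
PP = 2^9 = 512

512


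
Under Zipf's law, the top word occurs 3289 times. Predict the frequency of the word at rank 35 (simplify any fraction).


Zipf's law: freq(rank) = f1 / rank
f1 = 3289, rank = 35
freq = 3289 / 35
GCD(3289, 35) = 1
Simplified: 3289/35

3289/35


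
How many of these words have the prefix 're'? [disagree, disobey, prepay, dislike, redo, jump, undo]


Checking each word for prefix 're':
  'disagree' -> no (count: 0)
  'disobey' -> no (count: 0)
  'prepay' -> no (count: 0)
  'dislike' -> no (count: 0)
  'redo' -> YES, starts with 're' (count: 1)
  'jump' -> no (count: 1)
  'undo' -> no (count: 1)
Total with prefix 're': 1

1


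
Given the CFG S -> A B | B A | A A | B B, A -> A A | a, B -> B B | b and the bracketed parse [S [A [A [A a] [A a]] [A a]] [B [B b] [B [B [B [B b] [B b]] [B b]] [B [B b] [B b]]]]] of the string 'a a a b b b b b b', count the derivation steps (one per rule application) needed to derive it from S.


Every bracketed nonterminal node [X ...] in the tree is produced by exactly one rule application.
Reading the tree off as a leftmost derivation:
  Step 1: S  =>  A B   (applied S -> A B)
  Step 2: A B  =>  A A B   (applied A -> A A)
  Step 3: A A B  =>  A A A B   (applied A -> A A)
  Step 4: A A A B  =>  a A A B   (applied A -> a)
  Step 5: a A A B  =>  a a A B   (applied A -> a)
  Step 6: a a A B  =>  a a a B   (applied A -> a)
  Step 7: a a a B  =>  a a a B B   (applied B -> B B)
  Step 8: a a a B B  =>  a a a b B   (applied B -> b)
  Step 9: a a a b B  =>  a a a b B B   (applied B -> B B)
  Step 10: a a a b B B  =>  a a a b B B B   (applied B -> B B)
  Step 11: a a a b B B B  =>  a a a b B B B B   (applied B -> B B)
  Step 12: a a a b B B B B  =>  a a a b b B B B   (applied B -> b)
  Step 13: a a a b b B B B  =>  a a a b b b B B   (applied B -> b)
  Step 14: a a a b b b B B  =>  a a a b b b b B   (applied B -> b)
  Step 15: a a a b b b b B  =>  a a a b b b b B B   (applied B -> B B)
  Step 16: a a a b b b b B B  =>  a a a b b b b b B   (applied B -> b)
  Step 17: a a a b b b b b B  =>  a a a b b b b b b   (applied B -> b)
Final yield: a a a b b b b b b
Total rewrite steps: 17

17


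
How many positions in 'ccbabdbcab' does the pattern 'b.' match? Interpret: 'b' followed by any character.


Pattern: b. means 'b' followed by any character.
Scanning 'ccbabdbcab' position-by-position:
  Pos 0: window 'cc' -> no
  Pos 1: window 'cb' -> no
  Pos 2: window 'ba' -> MATCH
  Pos 3: window 'ab' -> no
  Pos 4: window 'bd' -> MATCH
  Pos 5: window 'db' -> no
  Pos 6: window 'bc' -> MATCH
  Pos 7: window 'ca' -> no
  Pos 8: window 'ab' -> no
  Pos 9: window 'b' -> no
Total matches: 3

3


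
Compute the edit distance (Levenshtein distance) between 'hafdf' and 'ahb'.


Building DP table for s1='hafdf' (len 5) and s2='ahb' (len 3):
       a  h  b
    0  1  2  3
  h 1  1  1  2
  a 2  1  2  2
  f 3  2  2  3
  d 4  3  3  3
  f 5  4  4  4
Edit distance = dp[5][3] = 4

4


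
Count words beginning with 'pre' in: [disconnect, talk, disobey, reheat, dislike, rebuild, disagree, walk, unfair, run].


Checking each word for prefix 'pre':
  'disconnect' -> no (count: 0)
  'talk' -> no (count: 0)
  'disobey' -> no (count: 0)
  'reheat' -> no (count: 0)
  'dislike' -> no (count: 0)
  'rebuild' -> no (count: 0)
  'disagree' -> no (count: 0)
  'walk' -> no (count: 0)
  'unfair' -> no (count: 0)
  'run' -> no (count: 0)
Total with prefix 'pre': 0

0


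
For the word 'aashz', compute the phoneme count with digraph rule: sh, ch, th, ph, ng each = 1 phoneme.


Parsing 'aashz' greedily, digraphs first:
  'a' -> vowel phoneme (phonemes so far: 1)
  'a' -> vowel phoneme (phonemes so far: 2)
  'sh' -> digraph (1 consonant phoneme) (phonemes so far: 3)
  'z' -> consonant phoneme (phonemes so far: 4)
Total phonemes: 4

4


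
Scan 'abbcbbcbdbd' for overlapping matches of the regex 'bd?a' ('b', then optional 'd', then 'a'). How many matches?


Pattern: bd?a means 'b', then optional 'd', then 'a'.
Scanning 'abbcbbcbdbd' position-by-position:
  Pos 0: window 'abb' -> no
  Pos 1: window 'bbc' -> no
  Pos 2: window 'bcb' -> no
  Pos 3: window 'cbb' -> no
  Pos 4: window 'bbc' -> no
  Pos 5: window 'bcb' -> no
  Pos 6: window 'cbd' -> no
  Pos 7: window 'bdb' -> no
  Pos 8: window 'dbd' -> no
  Pos 9: window 'bd' -> no
  Pos 10: window 'd' -> no
Total matches: 0

0


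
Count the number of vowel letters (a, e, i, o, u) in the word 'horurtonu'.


Scanning each character of 'horurtonu':
  Position 1: 'h' -> consonant (running count: 0)
  Position 2: 'o' -> vowel (running count: 1)
  Position 3: 'r' -> consonant (running count: 1)
  Position 4: 'u' -> vowel (running count: 2)
  Position 5: 'r' -> consonant (running count: 2)
  Position 6: 't' -> consonant (running count: 2)
  Position 7: 'o' -> vowel (running count: 3)
  Position 8: 'n' -> consonant (running count: 3)
  Position 9: 'u' -> vowel (running count: 4)
Total vowels: 4

4


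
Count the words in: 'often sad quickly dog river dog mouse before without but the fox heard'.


Counting words by splitting on spaces:
  Word 1: 'often'
  Word 2: 'sad'
  Word 3: 'quickly'
  Word 4: 'dog'
  Word 5: 'river'
  Word 6: 'dog'
  Word 7: 'mouse'
  Word 8: 'before'
  Word 9: 'without'
  Word 10: 'but'
  Word 11: 'the'
  Word 12: 'fox'
  Word 13: 'heard'
Total words: 13

13


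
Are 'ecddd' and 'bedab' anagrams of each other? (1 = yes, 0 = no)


Sort characters of 'ecddd': 'cddde'
Sort characters of 'bedab': 'abbde'
Sorted forms differ -> they are NOT anagrams
Result: 0

0


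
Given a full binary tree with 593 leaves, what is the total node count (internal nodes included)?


Leaf nodes (terminals): 593
Internal nodes = n - 1 = 593 - 1 = 592
Total = leaves + internal = 593 + 592 = 1185

1185


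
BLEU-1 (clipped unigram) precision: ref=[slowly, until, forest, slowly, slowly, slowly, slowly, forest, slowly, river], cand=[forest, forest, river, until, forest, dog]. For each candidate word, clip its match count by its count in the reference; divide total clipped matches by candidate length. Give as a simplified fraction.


Reference word counts: {'forest': 2, 'river': 1, 'slowly': 6, 'until': 1}
Checking each candidate word (with clipping):
  'forest' -> in reference (ref count 2, used 1/2) -> match (matches: 1)
  'forest' -> in reference (ref count 2, used 2/2) -> match (matches: 2)
  'river' -> in reference (ref count 1, used 1/1) -> match (matches: 3)
  'until' -> in reference (ref count 1, used 1/1) -> match (matches: 4)
  'forest' -> ref count 2 already used up (2/2) -> clipped, no match (matches: 4)
  'dog' -> not in reference -> no match (matches: 4)
Clipped matches: 4, Candidate length: 6
Precision = 4/6 = 2/3

2/3


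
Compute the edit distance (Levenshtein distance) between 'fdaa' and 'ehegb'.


Building DP table for s1='fdaa' (len 4) and s2='ehegb' (len 5):
       e  h  e  g  b
    0  1  2  3  4  5
  f 1  1  2  3  4  5
  d 2  2  2  3  4  5
  a 3  3  3  3  4  5
  a 4  4  4  4  4  5
Edit distance = dp[4][5] = 5

5


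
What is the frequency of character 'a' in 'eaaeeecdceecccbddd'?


Scanning 'eaaeeecdceecccbddd' for 'a':
  Position 1: 'a' -> MATCH (count: 1)
  Position 2: 'a' -> MATCH (count: 2)
Total occurrences of 'a': 2

2


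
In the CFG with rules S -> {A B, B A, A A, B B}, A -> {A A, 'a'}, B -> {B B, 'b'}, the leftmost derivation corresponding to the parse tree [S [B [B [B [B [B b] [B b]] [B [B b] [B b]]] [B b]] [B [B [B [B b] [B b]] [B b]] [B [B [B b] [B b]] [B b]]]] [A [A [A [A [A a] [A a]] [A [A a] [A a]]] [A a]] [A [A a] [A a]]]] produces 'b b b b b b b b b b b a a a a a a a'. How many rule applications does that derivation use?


Every bracketed nonterminal node [X ...] in the tree is produced by exactly one rule application.
Reading the tree off as a leftmost derivation:
  Step 1: S  =>  B A   (applied S -> B A)
  Step 2: B A  =>  B B A   (applied B -> B B)
  Step 3: B B A  =>  B B B A   (applied B -> B B)
  Step 4: B B B A  =>  B B B B A   (applied B -> B B)
  Step 5: B B B B A  =>  B B B B B A   (applied B -> B B)
  Step 6: B B B B B A  =>  b B B B B A   (applied B -> b)
  Step 7: b B B B B A  =>  b b B B B A   (applied B -> b)
  Step 8: b b B B B A  =>  b b B B B B A   (applied B -> B B)
  Step 9: b b B B B B A  =>  b b b B B B A   (applied B -> b)
  Step 10: b b b B B B A  =>  b b b b B B A   (applied B -> b)
  Step 11: b b b b B B A  =>  b b b b b B A   (applied B -> b)
  Step 12: b b b b b B A  =>  b b b b b B B A   (applied B -> B B)
  Step 13: b b b b b B B A  =>  b b b b b B B B A   (applied B -> B B)
  Step 14: b b b b b B B B A  =>  b b b b b B B B B A   (applied B -> B B)
  Step 15: b b b b b B B B B A  =>  b b b b b b B B B A   (applied B -> b)
  Step 16: b b b b b b B B B A  =>  b b b b b b b B B A   (applied B -> b)
  Step 17: b b b b b b b B B A  =>  b b b b b b b b B A   (applied B -> b)
  Step 18: b b b b b b b b B A  =>  b b b b b b b b B B A   (applied B -> B B)
  Step 19: b b b b b b b b B B A  =>  b b b b b b b b B B B A   (applied B -> B B)
  Step 20: b b b b b b b b B B B A  =>  b b b b b b b b b B B A   (applied B -> b)
  Step 21: b b b b b b b b b B B A  =>  b b b b b b b b b b B A   (applied B -> b)
  Step 22: b b b b b b b b b b B A  =>  b b b b b b b b b b b A   (applied B -> b)
  Step 23: b b b b b b b b b b b A  =>  b b b b b b b b b b b A A   (applied A -> A A)
  Step 24: b b b b b b b b b b b A A  =>  b b b b b b b b b b b A A A   (applied A -> A A)
  Step 25: b b b b b b b b b b b A A A  =>  b b b b b b b b b b b A A A A   (applied A -> A A)
  Step 26: b b b b b b b b b b b A A A A  =>  b b b b b b b b b b b A A A A A   (applied A -> A A)
  Step 27: b b b b b b b b b b b A A A A A  =>  b b b b b b b b b b b a A A A A   (applied A -> a)
  Step 28: b b b b b b b b b b b a A A A A  =>  b b b b b b b b b b b a a A A A   (applied A -> a)
  Step 29: b b b b b b b b b b b a a A A A  =>  b b b b b b b b b b b a a A A A A   (applied A -> A A)
  Step 30: b b b b b b b b b b b a a A A A A  =>  b b b b b b b b b b b a a a A A A   (applied A -> a)
  Step 31: b b b b b b b b b b b a a a A A A  =>  b b b b b b b b b b b a a a a A A   (applied A -> a)
  Step 32: b b b b b b b b b b b a a a a A A  =>  b b b b b b b b b b b a a a a a A   (applied A -> a)
  Step 33: b b b b b b b b b b b a a a a a A  =>  b b b b b b b b b b b a a a a a A A   (applied A -> A A)
  Step 34: b b b b b b b b b b b a a a a a A A  =>  b b b b b b b b b b b a a a a a a A   (applied A -> a)
  Step 35: b b b b b b b b b b b a a a a a a A  =>  b b b b b b b b b b b a a a a a a a   (applied A -> a)
Final yield: b b b b b b b b b b b a a a a a a a
Total rewrite steps: 35

35


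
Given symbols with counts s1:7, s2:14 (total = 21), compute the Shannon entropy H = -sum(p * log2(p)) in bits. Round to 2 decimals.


Computing entropy H = -sum(p_i * log2(p_i)):
  s1: p = 7/21 = 0.3333, -p*log2(p) = 0.5283
  s2: p = 14/21 = 0.6667, -p*log2(p) = 0.3900
H = sum of terms = 0.9183
Rounded to 2 decimals: 0.92

0.92


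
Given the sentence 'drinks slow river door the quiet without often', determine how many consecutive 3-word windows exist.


Word trigrams from [8] words:
  Trigram 1: (drinks slow river)
  Trigram 2: (slow river door)
  Trigram 3: (river door the)
  Trigram 4: (door the quiet)
  Trigram 5: (the quiet without)
  Trigram 6: (quiet without often)
Total word trigrams: 8 - 2 = 6

6


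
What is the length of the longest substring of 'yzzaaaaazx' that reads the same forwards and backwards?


Scanning 'yzzaaaaazx' for palindromic substrings.
Substring at positions 2-8: 'zaaaaaz'.
Check: reverse('zaaaaaz') = 'zaaaaaz' -> palindrome confirmed.
Neighbouring characters ('z' / 'x') break symmetry, so it cannot extend further.
No longer palindromic substring exists; longest length = 7

7


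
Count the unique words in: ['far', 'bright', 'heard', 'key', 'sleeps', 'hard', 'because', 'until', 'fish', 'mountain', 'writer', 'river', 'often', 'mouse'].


Listing all tokens and tracking unique types:
  Token 1: 'far' -> NEW (unique so far: 1)
  Token 2: 'bright' -> NEW (unique so far: 2)
  Token 3: 'heard' -> NEW (unique so far: 3)
  Token 4: 'key' -> NEW (unique so far: 4)
  Token 5: 'sleeps' -> NEW (unique so far: 5)
  Token 6: 'hard' -> NEW (unique so far: 6)
  Token 7: 'because' -> NEW (unique so far: 7)
  Token 8: 'until' -> NEW (unique so far: 8)
  Token 9: 'fish' -> NEW (unique so far: 9)
  Token 10: 'mountain' -> NEW (unique so far: 10)
  Token 11: 'writer' -> NEW (unique so far: 11)
  Token 12: 'river' -> NEW (unique so far: 12)
  Token 13: 'often' -> NEW (unique so far: 13)
  Token 14: 'mouse' -> NEW (unique so far: 14)
Unique types: ('because', 'bright', 'far', 'fish', 'hard', 'heard', 'key', 'mountain', 'mouse', 'often', 'river', 'sleeps', 'until', 'writer')
Vocabulary size: 14

14


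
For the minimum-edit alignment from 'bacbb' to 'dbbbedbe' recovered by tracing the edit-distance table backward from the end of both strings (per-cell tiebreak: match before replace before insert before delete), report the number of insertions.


Edit distance = 6. Backtracking from cell (5, 8) with preference match > replace > insert > delete,
then listing the resulting alignment 'bacbb' -> 'dbbbedbe' left to right:
  Step 1: insert 'd' [insertion #1]
  Step 2: insert 'b' [insertion #2]
  Step 3: insert 'b' [insertion #3]
  Step 4: keep 'b'
  Step 5: replace a->e
  Step 6: replace c->d
  Step 7: keep 'b'
  Step 8: replace b->e
Total insertions: 3

3


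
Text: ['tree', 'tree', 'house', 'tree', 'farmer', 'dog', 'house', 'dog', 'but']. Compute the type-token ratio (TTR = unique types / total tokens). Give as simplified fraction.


Tokens: 9
Unique types: ('but', 'dog', 'farmer', 'house', 'tree') = 5
TTR = 5/9
Already in lowest terms.

5/9


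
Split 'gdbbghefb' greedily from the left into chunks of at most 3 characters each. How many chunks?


'gdbbghefb' has 9 characters.
Chunking with max size 3:
  Chunk 1: 'gdb' (positions 0-2)
  Chunk 2: 'bgh' (positions 3-5)
  Chunk 3: 'efb' (positions 6-8)
Total chunks: ceil(9 / 3) = 3

3


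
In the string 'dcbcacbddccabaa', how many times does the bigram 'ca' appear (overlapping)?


Scanning 'dcbcacbddccabaa' for bigram 'ca':
  Position 0: 'dc' -> no
  Position 1: 'cb' -> no
  Position 2: 'bc' -> no
  Position 3: 'ca' -> MATCH
  Position 4: 'ac' -> no
  Position 5: 'cb' -> no
  Position 6: 'bd' -> no
  Position 7: 'dd' -> no
  Position 8: 'dc' -> no
  Position 9: 'cc' -> no
  Position 10: 'ca' -> MATCH
  Position 11: 'ab' -> no
  Position 12: 'ba' -> no
  Position 13: 'aa' -> no
Total matches: 2

2


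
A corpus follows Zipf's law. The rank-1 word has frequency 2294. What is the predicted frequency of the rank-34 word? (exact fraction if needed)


Zipf's law: freq(rank) = f1 / rank
f1 = 2294, rank = 34
freq = 2294 / 34
GCD(2294, 34) = 2
Simplified: 1147/17

1147/17


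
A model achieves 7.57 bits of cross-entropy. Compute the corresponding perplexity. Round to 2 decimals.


Perplexity formula: PP = 2^H
H = 7.57
PP = 2^7.57
Decompose: 2^7.57 = 2^7 * 2^0.57
2^7 = 128, 2^0.57 ~ 1.4845236
PP ~ 128 * 1.4845236 = 190.0190208
Rounded to 2 decimals: 190.02

190.02


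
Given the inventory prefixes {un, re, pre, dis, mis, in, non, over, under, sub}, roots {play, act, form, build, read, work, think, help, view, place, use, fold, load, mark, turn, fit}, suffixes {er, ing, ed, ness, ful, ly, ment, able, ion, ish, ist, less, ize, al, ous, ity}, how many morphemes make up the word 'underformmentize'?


Segmenting 'underformmentize' against the inventory:
  'under' -> prefix (morpheme 1)
  'form' -> root (morpheme 2)
  'ment' -> suffix (morpheme 3)
  'ize' -> suffix (morpheme 4)
Total morphemes: 4

4


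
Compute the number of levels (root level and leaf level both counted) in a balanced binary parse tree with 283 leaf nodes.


In a balanced binary tree with n leaves the deepest leaf is ceil(log2(n)) edges below the root,
so counting node levels inclusive of root and leaves gives ceil(log2(n)) + 1 levels.
log2(283) = 8.1447
ceil(8.1447) = 9
levels = 9 + 1 = 10

10


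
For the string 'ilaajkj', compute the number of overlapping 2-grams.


String 'ilaajkj' has length L = 7.
Number of overlapping n-grams = L - n + 1
Substituting: 7 - 2 + 1 = 6

6


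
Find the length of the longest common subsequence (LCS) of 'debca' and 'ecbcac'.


DP table for LCS of 'debca' and 'ecbcac':
       e  c  b  c  a  c
    0  0  0  0  0  0  0
  d 0  0  0  0  0  0  0
  e 0  1  1  1  1  1  1
  b 0  1  1  2  2  2  2
  c 0  1  2  2  3  3  3
  a 0  1  2  2  3  4  4
LCS: 'ebca'
LCS length = 4

4


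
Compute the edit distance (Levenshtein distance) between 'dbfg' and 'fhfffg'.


Building DP table for s1='dbfg' (len 4) and s2='fhfffg' (len 6):
       f  h  f  f  f  g
    0  1  2  3  4  5  6
  d 1  1  2  3  4  5  6
  b 2  2  2  3  4  5  6
  f 3  2  3  2  3  4  5
  g 4  3  3  3  3  4  4
Edit distance = dp[4][6] = 4

4


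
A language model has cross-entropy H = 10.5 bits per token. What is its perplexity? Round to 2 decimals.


Perplexity formula: PP = 2^H
H = 10.5
PP = 2^10.5
Decompose: 2^10.5 = 2^10 * 2^0.5 = 2^10 * sqrt(2)
2^10 = 1024, sqrt(2) ~ 1.4142136
PP ~ 1024 * 1.4142136 = 1448.1547264
Rounded to 2 decimals: 1448.15

1448.15


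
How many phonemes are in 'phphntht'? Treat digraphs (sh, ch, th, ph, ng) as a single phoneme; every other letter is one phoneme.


Parsing 'phphntht' greedily, digraphs first:
  'ph' -> digraph (1 consonant phoneme) (phonemes so far: 1)
  'ph' -> digraph (1 consonant phoneme) (phonemes so far: 2)
  'n' -> consonant phoneme (phonemes so far: 3)
  'th' -> digraph (1 consonant phoneme) (phonemes so far: 4)
  't' -> consonant phoneme (phonemes so far: 5)
Total phonemes: 5

5


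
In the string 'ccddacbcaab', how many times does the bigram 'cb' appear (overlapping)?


Scanning 'ccddacbcaab' for bigram 'cb':
  Position 0: 'cc' -> no
  Position 1: 'cd' -> no
  Position 2: 'dd' -> no
  Position 3: 'da' -> no
  Position 4: 'ac' -> no
  Position 5: 'cb' -> MATCH
  Position 6: 'bc' -> no
  Position 7: 'ca' -> no
  Position 8: 'aa' -> no
  Position 9: 'ab' -> no
Total matches: 1

1


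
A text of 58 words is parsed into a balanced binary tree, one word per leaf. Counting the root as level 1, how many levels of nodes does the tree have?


In a balanced binary tree with n leaves the deepest leaf is ceil(log2(n)) edges below the root,
so counting node levels inclusive of root and leaves gives ceil(log2(n)) + 1 levels.
log2(58) = 5.8580
ceil(5.8580) = 6
levels = 6 + 1 = 7

7


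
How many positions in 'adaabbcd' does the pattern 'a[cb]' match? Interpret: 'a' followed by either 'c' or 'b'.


Pattern: a[cb] means 'a' followed by either 'c' or 'b'.
Scanning 'adaabbcd' position-by-position:
  Pos 0: window 'ad' -> no
  Pos 1: window 'da' -> no
  Pos 2: window 'aa' -> no
  Pos 3: window 'ab' -> MATCH
  Pos 4: window 'bb' -> no
  Pos 5: window 'bc' -> no
  Pos 6: window 'cd' -> no
  Pos 7: window 'd' -> no
Total matches: 1

1


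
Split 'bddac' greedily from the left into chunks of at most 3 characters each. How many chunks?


'bddac' has 5 characters.
Chunking with max size 3:
  Chunk 1: 'bdd' (positions 0-2)
  Chunk 2: 'ac' (positions 3-4)
Total chunks: ceil(5 / 3) = 2

2


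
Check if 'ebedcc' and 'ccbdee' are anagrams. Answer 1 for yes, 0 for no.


Sort characters of 'ebedcc': 'bccdee'
Sort characters of 'ccbdee': 'bccdee'
Sorted forms match -> they ARE anagrams
Result: 1

1


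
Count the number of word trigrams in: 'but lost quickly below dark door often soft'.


Word trigrams from [8] words:
  Trigram 1: (but lost quickly)
  Trigram 2: (lost quickly below)
  Trigram 3: (quickly below dark)
  Trigram 4: (below dark door)
  Trigram 5: (dark door often)
  Trigram 6: (door often soft)
Total word trigrams: 8 - 2 = 6

6


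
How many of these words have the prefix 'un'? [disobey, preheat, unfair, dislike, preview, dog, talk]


Checking each word for prefix 'un':
  'disobey' -> no (count: 0)
  'preheat' -> no (count: 0)
  'unfair' -> YES, starts with 'un' (count: 1)
  'dislike' -> no (count: 1)
  'preview' -> no (count: 1)
  'dog' -> no (count: 1)
  'talk' -> no (count: 1)
Total with prefix 'un': 1

1


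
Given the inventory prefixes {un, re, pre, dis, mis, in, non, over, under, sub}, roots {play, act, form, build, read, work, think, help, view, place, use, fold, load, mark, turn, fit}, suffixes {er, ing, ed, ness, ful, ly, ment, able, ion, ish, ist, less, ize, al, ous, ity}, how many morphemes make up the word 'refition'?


Segmenting 'refition' against the inventory:
  're' -> prefix (morpheme 1)
  'fit' -> root (morpheme 2)
  'ion' -> suffix (morpheme 3)
Total morphemes: 3

3


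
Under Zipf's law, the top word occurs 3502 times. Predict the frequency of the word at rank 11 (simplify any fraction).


Zipf's law: freq(rank) = f1 / rank
f1 = 3502, rank = 11
freq = 3502 / 11
GCD(3502, 11) = 1
Simplified: 3502/11

3502/11


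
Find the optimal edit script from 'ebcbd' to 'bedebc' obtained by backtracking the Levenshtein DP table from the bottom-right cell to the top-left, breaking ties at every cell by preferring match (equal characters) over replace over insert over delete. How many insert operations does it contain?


Edit distance = 4. Backtracking from cell (5, 6) with preference match > replace > insert > delete,
then listing the resulting alignment 'ebcbd' -> 'bedebc' left to right:
  Step 1: insert 'b' [insertion #1]
  Step 2: keep 'e'
  Step 3: replace b->d
  Step 4: replace c->e
  Step 5: keep 'b'
  Step 6: replace d->c
Total insertions: 1

1


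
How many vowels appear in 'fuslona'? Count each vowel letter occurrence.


Scanning each character of 'fuslona':
  Position 1: 'f' -> consonant (running count: 0)
  Position 2: 'u' -> vowel (running count: 1)
  Position 3: 's' -> consonant (running count: 1)
  Position 4: 'l' -> consonant (running count: 1)
  Position 5: 'o' -> vowel (running count: 2)
  Position 6: 'n' -> consonant (running count: 2)
  Position 7: 'a' -> vowel (running count: 3)
Total vowels: 3

3


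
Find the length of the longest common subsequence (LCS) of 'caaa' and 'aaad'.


DP table for LCS of 'caaa' and 'aaad':
       a  a  a  d
    0  0  0  0  0
  c 0  0  0  0  0
  a 0  1  1  1  1
  a 0  1  2  2  2
  a 0  1  2  3  3
LCS: 'aaa'
LCS length = 3

3


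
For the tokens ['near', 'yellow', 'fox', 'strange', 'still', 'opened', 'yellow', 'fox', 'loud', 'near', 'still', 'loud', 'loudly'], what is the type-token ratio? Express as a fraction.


Tokens: 13
Unique types: ('fox', 'loud', 'loudly', 'near', 'opened', 'still', 'strange', 'yellow') = 8
TTR = 8/13
Already in lowest terms.

8/13


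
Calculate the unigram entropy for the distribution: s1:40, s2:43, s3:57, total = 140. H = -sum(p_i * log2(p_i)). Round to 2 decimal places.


Computing entropy H = -sum(p_i * log2(p_i)):
  s1: p = 40/140 = 0.2857, -p*log2(p) = 0.5164
  s2: p = 43/140 = 0.3071, -p*log2(p) = 0.5231
  s3: p = 57/140 = 0.4071, -p*log2(p) = 0.5278
H = sum of terms = 1.5673
Rounded to 2 decimals: 1.57

1.57


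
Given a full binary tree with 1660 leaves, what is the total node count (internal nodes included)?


Leaf nodes (terminals): 1660
Internal nodes = n - 1 = 1660 - 1 = 1659
Total = leaves + internal = 1660 + 1659 = 3319

3319


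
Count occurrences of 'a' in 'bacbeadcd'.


Scanning 'bacbeadcd' for 'a':
  Position 1: 'a' -> MATCH (count: 1)
  Position 5: 'a' -> MATCH (count: 2)
Total occurrences of 'a': 2

2


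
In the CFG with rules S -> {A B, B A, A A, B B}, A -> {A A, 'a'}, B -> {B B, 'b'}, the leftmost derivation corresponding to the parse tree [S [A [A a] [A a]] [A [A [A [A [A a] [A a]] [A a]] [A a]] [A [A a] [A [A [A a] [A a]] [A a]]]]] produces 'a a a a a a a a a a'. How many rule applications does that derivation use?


Every bracketed nonterminal node [X ...] in the tree is produced by exactly one rule application.
Reading the tree off as a leftmost derivation:
  Step 1: S  =>  A A   (applied S -> A A)
  Step 2: A A  =>  A A A   (applied A -> A A)
  Step 3: A A A  =>  a A A   (applied A -> a)
  Step 4: a A A  =>  a a A   (applied A -> a)
  Step 5: a a A  =>  a a A A   (applied A -> A A)
  Step 6: a a A A  =>  a a A A A   (applied A -> A A)
  Step 7: a a A A A  =>  a a A A A A   (applied A -> A A)
  Step 8: a a A A A A  =>  a a A A A A A   (applied A -> A A)
  Step 9: a a A A A A A  =>  a a a A A A A   (applied A -> a)
  Step 10: a a a A A A A  =>  a a a a A A A   (applied A -> a)
  Step 11: a a a a A A A  =>  a a a a a A A   (applied A -> a)
  Step 12: a a a a a A A  =>  a a a a a a A   (applied A -> a)
  Step 13: a a a a a a A  =>  a a a a a a A A   (applied A -> A A)
  Step 14: a a a a a a A A  =>  a a a a a a a A   (applied A -> a)
  Step 15: a a a a a a a A  =>  a a a a a a a A A   (applied A -> A A)
  Step 16: a a a a a a a A A  =>  a a a a a a a A A A   (applied A -> A A)
  Step 17: a a a a a a a A A A  =>  a a a a a a a a A A   (applied A -> a)
  Step 18: a a a a a a a a A A  =>  a a a a a a a a a A   (applied A -> a)
  Step 19: a a a a a a a a a A  =>  a a a a a a a a a a   (applied A -> a)
Final yield: a a a a a a a a a a
Total rewrite steps: 19

19


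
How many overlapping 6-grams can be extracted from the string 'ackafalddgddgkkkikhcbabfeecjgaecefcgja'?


String 'ackafalddgddgkkkikhcbabfeecjgaecefcgja' has length L = 38.
Number of overlapping n-grams = L - n + 1
Substituting: 38 - 6 + 1 = 33

33


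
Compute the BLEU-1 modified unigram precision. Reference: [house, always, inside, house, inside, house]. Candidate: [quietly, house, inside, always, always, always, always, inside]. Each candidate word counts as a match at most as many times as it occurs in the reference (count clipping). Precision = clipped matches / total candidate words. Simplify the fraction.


Reference word counts: {'always': 1, 'house': 3, 'inside': 2}
Checking each candidate word (with clipping):
  'quietly' -> not in reference -> no match (matches: 0)
  'house' -> in reference (ref count 3, used 1/3) -> match (matches: 1)
  'inside' -> in reference (ref count 2, used 1/2) -> match (matches: 2)
  'always' -> in reference (ref count 1, used 1/1) -> match (matches: 3)
  'always' -> ref count 1 already used up (1/1) -> clipped, no match (matches: 3)
  'always' -> ref count 1 already used up (1/1) -> clipped, no match (matches: 3)
  'always' -> ref count 1 already used up (1/1) -> clipped, no match (matches: 3)
  'inside' -> in reference (ref count 2, used 2/2) -> match (matches: 4)
Clipped matches: 4, Candidate length: 8
Precision = 4/8 = 1/2

1/2


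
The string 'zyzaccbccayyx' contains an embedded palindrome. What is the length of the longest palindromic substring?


Scanning 'zyzaccbccayyx' for palindromic substrings.
Substring at positions 3-9: 'accbcca'.
Check: reverse('accbcca') = 'accbcca' -> palindrome confirmed.
Neighbouring characters ('z' / 'y') break symmetry, so it cannot extend further.
No longer palindromic substring exists; longest length = 7

7


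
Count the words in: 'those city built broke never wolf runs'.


Counting words by splitting on spaces:
  Word 1: 'those'
  Word 2: 'city'
  Word 3: 'built'
  Word 4: 'broke'
  Word 5: 'never'
  Word 6: 'wolf'
  Word 7: 'runs'
Total words: 7

7


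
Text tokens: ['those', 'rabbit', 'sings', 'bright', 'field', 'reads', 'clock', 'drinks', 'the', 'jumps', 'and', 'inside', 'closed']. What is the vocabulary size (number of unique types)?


Listing all tokens and tracking unique types:
  Token 1: 'those' -> NEW (unique so far: 1)
  Token 2: 'rabbit' -> NEW (unique so far: 2)
  Token 3: 'sings' -> NEW (unique so far: 3)
  Token 4: 'bright' -> NEW (unique so far: 4)
  Token 5: 'field' -> NEW (unique so far: 5)
  Token 6: 'reads' -> NEW (unique so far: 6)
  Token 7: 'clock' -> NEW (unique so far: 7)
  Token 8: 'drinks' -> NEW (unique so far: 8)
  Token 9: 'the' -> NEW (unique so far: 9)
  Token 10: 'jumps' -> NEW (unique so far: 10)
  Token 11: 'and' -> NEW (unique so far: 11)
  Token 12: 'inside' -> NEW (unique so far: 12)
  Token 13: 'closed' -> NEW (unique so far: 13)
Unique types: ('and', 'bright', 'clock', 'closed', 'drinks', 'field', 'inside', 'jumps', 'rabbit', 'reads', 'sings', 'the', 'those')
Vocabulary size: 13

13


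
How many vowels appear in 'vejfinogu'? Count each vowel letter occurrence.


Scanning each character of 'vejfinogu':
  Position 1: 'v' -> consonant (running count: 0)
  Position 2: 'e' -> vowel (running count: 1)
  Position 3: 'j' -> consonant (running count: 1)
  Position 4: 'f' -> consonant (running count: 1)
  Position 5: 'i' -> vowel (running count: 2)
  Position 6: 'n' -> consonant (running count: 2)
  Position 7: 'o' -> vowel (running count: 3)
  Position 8: 'g' -> consonant (running count: 3)
  Position 9: 'u' -> vowel (running count: 4)
Total vowels: 4

4


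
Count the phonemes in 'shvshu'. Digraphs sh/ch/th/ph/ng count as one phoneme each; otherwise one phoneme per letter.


Parsing 'shvshu' greedily, digraphs first:
  'sh' -> digraph (1 consonant phoneme) (phonemes so far: 1)
  'v' -> consonant phoneme (phonemes so far: 2)
  'sh' -> digraph (1 consonant phoneme) (phonemes so far: 3)
  'u' -> vowel phoneme (phonemes so far: 4)
Total phonemes: 4

4


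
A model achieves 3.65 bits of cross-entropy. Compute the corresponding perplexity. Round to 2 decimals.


Perplexity formula: PP = 2^H
H = 3.65
PP = 2^3.65
Decompose: 2^3.65 = 2^3 * 2^0.65
2^3 = 8, 2^0.65 ~ 1.5691682
PP ~ 8 * 1.5691682 = 12.5533456
Rounded to 2 decimals: 12.55

12.55


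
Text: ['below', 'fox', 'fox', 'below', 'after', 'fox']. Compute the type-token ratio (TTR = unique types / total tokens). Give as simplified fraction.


Tokens: 6
Unique types: ('after', 'below', 'fox') = 3
TTR = 3/6
Simplify: divide both by 3 -> 1/2
TTR = 1/2

1/2


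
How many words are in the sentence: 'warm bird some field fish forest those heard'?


Counting words by splitting on spaces:
  Word 1: 'warm'
  Word 2: 'bird'
  Word 3: 'some'
  Word 4: 'field'
  Word 5: 'fish'
  Word 6: 'forest'
  Word 7: 'those'
  Word 8: 'heard'
Total words: 8

8


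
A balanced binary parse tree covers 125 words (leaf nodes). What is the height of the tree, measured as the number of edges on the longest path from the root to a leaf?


In a balanced binary tree with n leaves the deepest leaf is ceil(log2(n)) edges below the root.
log2(125) = 6.9658
ceil(6.9658) = 7
height (edges) = 7

7


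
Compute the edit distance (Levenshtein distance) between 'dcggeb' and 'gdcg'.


Building DP table for s1='dcggeb' (len 6) and s2='gdcg' (len 4):
       g  d  c  g
    0  1  2  3  4
  d 1  1  1  2  3
  c 2  2  2  1  2
  g 3  2  3  2  1
  g 4  3  3  3  2
  e 5  4  4  4  3
  b 6  5  5  5  4
Edit distance = dp[6][4] = 4

4


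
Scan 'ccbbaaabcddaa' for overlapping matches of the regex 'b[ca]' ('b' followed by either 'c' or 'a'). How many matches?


Pattern: b[ca] means 'b' followed by either 'c' or 'a'.
Scanning 'ccbbaaabcddaa' position-by-position:
  Pos 0: window 'cc' -> no
  Pos 1: window 'cb' -> no
  Pos 2: window 'bb' -> no
  Pos 3: window 'ba' -> MATCH
  Pos 4: window 'aa' -> no
  Pos 5: window 'aa' -> no
  Pos 6: window 'ab' -> no
  Pos 7: window 'bc' -> MATCH
  Pos 8: window 'cd' -> no
  Pos 9: window 'dd' -> no
  Pos 10: window 'da' -> no
  Pos 11: window 'aa' -> no
  Pos 12: window 'a' -> no
Total matches: 2

2


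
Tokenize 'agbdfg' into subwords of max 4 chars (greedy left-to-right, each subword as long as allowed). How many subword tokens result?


'agbdfg' has 6 characters.
Chunking with max size 4:
  Chunk 1: 'agbd' (positions 0-3)
  Chunk 2: 'fg' (positions 4-5)
Total chunks: ceil(6 / 4) = 2

2


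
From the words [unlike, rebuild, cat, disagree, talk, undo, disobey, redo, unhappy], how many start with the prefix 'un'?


Checking each word for prefix 'un':
  'unlike' -> YES, starts with 'un' (count: 1)
  'rebuild' -> no (count: 1)
  'cat' -> no (count: 1)
  'disagree' -> no (count: 1)
  'talk' -> no (count: 1)
  'undo' -> YES, starts with 'un' (count: 2)
  'disobey' -> no (count: 2)
  'redo' -> no (count: 2)
  'unhappy' -> YES, starts with 'un' (count: 3)
Total with prefix 'un': 3

3
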